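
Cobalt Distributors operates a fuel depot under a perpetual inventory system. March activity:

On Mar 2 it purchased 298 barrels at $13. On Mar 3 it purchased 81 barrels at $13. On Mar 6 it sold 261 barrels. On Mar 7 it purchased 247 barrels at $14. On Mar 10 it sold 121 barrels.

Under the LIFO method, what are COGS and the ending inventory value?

COGS = $5,087; ending inventory = $3,298

Mar 6, 261 sold [LIFO — newest first]: 81 @ $13 + 180 @ $13 = $3,393
Mar 10, 121 sold [LIFO — newest first]: 121 @ $14 = $1,694
Total COGS = $3,393 + $1,694 = $5,087
Ending inventory: 118 @ $13 + 126 @ $14 = $3,298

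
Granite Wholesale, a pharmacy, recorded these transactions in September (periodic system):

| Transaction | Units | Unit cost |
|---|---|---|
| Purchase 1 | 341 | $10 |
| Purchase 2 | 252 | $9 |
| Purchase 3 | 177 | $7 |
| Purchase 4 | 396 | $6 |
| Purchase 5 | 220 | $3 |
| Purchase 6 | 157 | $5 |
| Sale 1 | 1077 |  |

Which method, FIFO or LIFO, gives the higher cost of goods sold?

FIFO COGS: 341 @ $10 + 252 @ $9 + 177 @ $7 + 307 @ $6 = $8,759
LIFO COGS: 157 @ $5 + 220 @ $3 + 396 @ $6 + 177 @ $7 + 127 @ $9 = $6,203

FIFO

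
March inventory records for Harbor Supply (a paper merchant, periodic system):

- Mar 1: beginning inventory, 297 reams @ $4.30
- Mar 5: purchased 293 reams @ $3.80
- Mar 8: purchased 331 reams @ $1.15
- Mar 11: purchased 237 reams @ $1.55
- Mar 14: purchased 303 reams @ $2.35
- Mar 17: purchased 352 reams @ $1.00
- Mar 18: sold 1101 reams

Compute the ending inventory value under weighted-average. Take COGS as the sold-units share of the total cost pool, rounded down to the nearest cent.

Ending inventory = $1,650.43

Mar 18, sell 1101: 1101/1813 × $4,202.55 → $2,552.12
Ending inventory (cost pool remaining) = $1,650.43
Check: goods available $4,202.55 = COGS $2,552.12 + ending $1,650.43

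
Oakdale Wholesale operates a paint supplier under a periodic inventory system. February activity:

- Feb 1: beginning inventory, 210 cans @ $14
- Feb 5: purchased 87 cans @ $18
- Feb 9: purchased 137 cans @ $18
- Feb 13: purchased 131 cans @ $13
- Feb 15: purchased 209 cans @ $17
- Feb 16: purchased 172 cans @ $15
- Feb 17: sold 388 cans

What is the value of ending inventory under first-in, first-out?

Ending inventory = $8,664

Feb 17, 388 sold [FIFO — oldest first]: 210 @ $14 + 87 @ $18 + 91 @ $18 = $6,144
Ending inventory: 46 @ $18 + 131 @ $13 + 209 @ $17 + 172 @ $15 = $8,664
Check: goods available $14,808 = COGS $6,144 + ending $8,664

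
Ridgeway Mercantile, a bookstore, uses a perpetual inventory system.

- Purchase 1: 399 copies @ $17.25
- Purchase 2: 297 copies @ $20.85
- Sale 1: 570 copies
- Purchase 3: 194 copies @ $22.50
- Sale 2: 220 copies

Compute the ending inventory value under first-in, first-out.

Sale 1 (570) [FIFO — oldest first]: 399 @ $17.25 + 171 @ $20.85 = $10,448.10
Sale 2 (220) [FIFO — oldest first]: 126 @ $20.85 + 94 @ $22.50 = $4,742.10
Total COGS = $10,448.10 + $4,742.10 = $15,190.20
Ending inventory: 100 @ $22.50 = $2,250.00
Check: goods available $17,440.20 = COGS $15,190.20 + ending $2,250.00

Ending inventory = $2,250.00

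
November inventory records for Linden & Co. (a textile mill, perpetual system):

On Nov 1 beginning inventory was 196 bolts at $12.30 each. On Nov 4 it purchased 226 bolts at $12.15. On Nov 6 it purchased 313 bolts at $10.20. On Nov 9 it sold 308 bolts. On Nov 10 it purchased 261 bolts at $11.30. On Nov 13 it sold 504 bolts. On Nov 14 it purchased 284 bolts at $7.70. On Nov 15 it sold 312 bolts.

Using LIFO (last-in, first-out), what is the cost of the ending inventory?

Ending inventory = $1,918.80

Nov 9, 308 sold [LIFO — newest first]: 308 @ $10.20 = $3,141.60
Nov 13, 504 sold [LIFO — newest first]: 261 @ $11.30 + 5 @ $10.20 + 226 @ $12.15 + 12 @ $12.30 = $5,893.80
Nov 15, 312 sold [LIFO — newest first]: 284 @ $7.70 + 28 @ $12.30 = $2,531.20
Total COGS = $3,141.60 + $5,893.80 + $2,531.20 = $11,566.60
Ending inventory: 156 @ $12.30 = $1,918.80
Check: goods available $13,485.40 = COGS $11,566.60 + ending $1,918.80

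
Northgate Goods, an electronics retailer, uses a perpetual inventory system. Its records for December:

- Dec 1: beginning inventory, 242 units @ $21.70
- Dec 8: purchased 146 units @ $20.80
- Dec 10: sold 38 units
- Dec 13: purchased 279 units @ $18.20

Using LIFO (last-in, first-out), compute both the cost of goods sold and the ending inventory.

Dec 10, 38 sold [LIFO — newest first]: 38 @ $20.80 = $790.40
Ending inventory: 242 @ $21.70 + 108 @ $20.80 + 279 @ $18.20 = $12,575.60

COGS = $790.40; ending inventory = $12,575.60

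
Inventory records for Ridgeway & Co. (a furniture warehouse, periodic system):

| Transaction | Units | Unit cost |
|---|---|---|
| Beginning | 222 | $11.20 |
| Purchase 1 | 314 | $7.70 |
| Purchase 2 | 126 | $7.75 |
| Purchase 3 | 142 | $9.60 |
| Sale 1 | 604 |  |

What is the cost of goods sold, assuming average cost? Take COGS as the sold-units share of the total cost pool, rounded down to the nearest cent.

COGS = $5,441.93

Sale 1, sell 604: 604/804 × $7,243.90 → $5,441.93
Ending inventory (cost pool remaining) = $1,801.97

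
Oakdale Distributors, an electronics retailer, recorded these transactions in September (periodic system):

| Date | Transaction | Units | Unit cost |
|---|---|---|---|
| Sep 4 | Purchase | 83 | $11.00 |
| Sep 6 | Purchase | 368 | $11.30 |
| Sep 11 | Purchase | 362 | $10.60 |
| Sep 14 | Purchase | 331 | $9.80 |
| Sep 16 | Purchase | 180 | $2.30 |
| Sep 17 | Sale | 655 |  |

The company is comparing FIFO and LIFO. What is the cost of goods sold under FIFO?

FIFO COGS: 83 @ $11.00 + 368 @ $11.30 + 204 @ $10.60 = $7,233.80
LIFO COGS: 180 @ $2.30 + 331 @ $9.80 + 144 @ $10.60 = $5,184.20

COGS = $7,233.80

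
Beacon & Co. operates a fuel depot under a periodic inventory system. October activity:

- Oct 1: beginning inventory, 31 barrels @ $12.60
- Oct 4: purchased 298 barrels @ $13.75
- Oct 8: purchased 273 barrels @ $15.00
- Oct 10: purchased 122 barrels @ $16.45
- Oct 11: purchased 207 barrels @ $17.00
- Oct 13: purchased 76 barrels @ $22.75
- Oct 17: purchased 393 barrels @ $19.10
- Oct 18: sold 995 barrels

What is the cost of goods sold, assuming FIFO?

COGS = $15,565.00

Oct 18, 995 sold [FIFO — oldest first]: 31 @ $12.60 + 298 @ $13.75 + 273 @ $15.00 + 122 @ $16.45 + 207 @ $17.00 + 64 @ $22.75 = $15,565.00
Ending inventory: 12 @ $22.75 + 393 @ $19.10 = $7,779.30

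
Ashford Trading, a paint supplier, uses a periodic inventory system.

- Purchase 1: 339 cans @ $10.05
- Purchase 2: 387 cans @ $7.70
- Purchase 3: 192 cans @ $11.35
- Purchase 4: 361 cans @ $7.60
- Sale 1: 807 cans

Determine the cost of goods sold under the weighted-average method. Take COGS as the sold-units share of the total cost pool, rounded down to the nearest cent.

COGS = $7,135.95

Sale 1, sell 807: 807/1279 × $11,309.65 → $7,135.95
Ending inventory (cost pool remaining) = $4,173.70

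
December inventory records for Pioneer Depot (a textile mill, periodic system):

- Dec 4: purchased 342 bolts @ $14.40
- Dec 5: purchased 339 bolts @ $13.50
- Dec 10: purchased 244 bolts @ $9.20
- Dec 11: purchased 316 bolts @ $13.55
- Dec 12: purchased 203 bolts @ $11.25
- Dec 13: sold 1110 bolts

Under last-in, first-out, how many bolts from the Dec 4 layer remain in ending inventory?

Dec 13, 1110 sold [LIFO — newest first]: 203 @ $11.25 + 316 @ $13.55 + 244 @ $9.20 + 339 @ $13.50 + 8 @ $14.40 = $13,502.05
Ending inventory: 334 @ $14.40 = $4,809.60

334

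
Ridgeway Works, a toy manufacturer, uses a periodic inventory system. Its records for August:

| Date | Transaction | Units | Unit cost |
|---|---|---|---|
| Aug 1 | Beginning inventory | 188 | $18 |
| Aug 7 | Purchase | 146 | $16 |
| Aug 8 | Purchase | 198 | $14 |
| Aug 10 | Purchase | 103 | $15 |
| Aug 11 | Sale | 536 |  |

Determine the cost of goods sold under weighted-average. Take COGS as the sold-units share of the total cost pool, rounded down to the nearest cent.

Aug 11, sell 536: 536/635 × $10,037.00 → $8,472.17
Ending inventory (cost pool remaining) = $1,564.83
Check: goods available $10,037.00 = COGS $8,472.17 + ending $1,564.83

COGS = $8,472.17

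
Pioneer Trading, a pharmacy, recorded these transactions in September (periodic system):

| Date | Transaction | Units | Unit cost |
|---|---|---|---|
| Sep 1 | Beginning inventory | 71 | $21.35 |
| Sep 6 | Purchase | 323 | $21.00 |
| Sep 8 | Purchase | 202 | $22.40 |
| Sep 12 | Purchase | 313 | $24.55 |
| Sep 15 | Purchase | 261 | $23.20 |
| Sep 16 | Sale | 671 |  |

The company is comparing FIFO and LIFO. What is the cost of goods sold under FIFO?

FIFO COGS: 71 @ $21.35 + 323 @ $21.00 + 202 @ $22.40 + 75 @ $24.55 = $14,664.90
LIFO COGS: 261 @ $23.20 + 313 @ $24.55 + 97 @ $22.40 = $15,912.15

COGS = $14,664.90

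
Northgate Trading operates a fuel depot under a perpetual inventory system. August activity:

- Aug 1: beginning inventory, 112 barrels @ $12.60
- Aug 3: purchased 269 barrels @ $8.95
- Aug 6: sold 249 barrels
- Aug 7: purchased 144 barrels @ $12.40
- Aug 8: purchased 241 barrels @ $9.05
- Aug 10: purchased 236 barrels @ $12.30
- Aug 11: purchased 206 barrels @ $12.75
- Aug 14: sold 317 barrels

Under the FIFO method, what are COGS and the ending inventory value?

Aug 6, 249 sold [FIFO — oldest first]: 112 @ $12.60 + 137 @ $8.95 = $2,637.35
Aug 14, 317 sold [FIFO — oldest first]: 132 @ $8.95 + 144 @ $12.40 + 41 @ $9.05 = $3,338.05
Total COGS = $2,637.35 + $3,338.05 = $5,975.40
Ending inventory: 200 @ $9.05 + 236 @ $12.30 + 206 @ $12.75 = $7,339.30
Check: goods available $13,314.70 = COGS $5,975.40 + ending $7,339.30

COGS = $5,975.40; ending inventory = $7,339.30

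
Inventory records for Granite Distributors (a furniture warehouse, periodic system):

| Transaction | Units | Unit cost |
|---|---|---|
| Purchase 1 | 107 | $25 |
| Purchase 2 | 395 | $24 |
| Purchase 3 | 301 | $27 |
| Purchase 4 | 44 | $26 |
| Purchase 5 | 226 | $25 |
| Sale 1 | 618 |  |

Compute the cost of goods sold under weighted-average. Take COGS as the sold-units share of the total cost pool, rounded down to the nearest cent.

COGS = $15,594.56

Sale 1, sell 618: 618/1073 × $27,076.00 → $15,594.56
Ending inventory (cost pool remaining) = $11,481.44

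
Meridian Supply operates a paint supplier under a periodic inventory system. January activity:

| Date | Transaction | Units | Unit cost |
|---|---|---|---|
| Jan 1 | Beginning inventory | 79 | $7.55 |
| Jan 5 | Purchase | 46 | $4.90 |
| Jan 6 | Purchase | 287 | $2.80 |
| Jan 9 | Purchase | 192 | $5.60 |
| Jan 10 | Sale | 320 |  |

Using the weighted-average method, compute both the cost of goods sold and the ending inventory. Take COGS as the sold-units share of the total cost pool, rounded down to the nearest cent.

Jan 10, sell 320: 320/604 × $2,700.65 → $1,430.80
Ending inventory (cost pool remaining) = $1,269.85

COGS = $1,430.80; ending inventory = $1,269.85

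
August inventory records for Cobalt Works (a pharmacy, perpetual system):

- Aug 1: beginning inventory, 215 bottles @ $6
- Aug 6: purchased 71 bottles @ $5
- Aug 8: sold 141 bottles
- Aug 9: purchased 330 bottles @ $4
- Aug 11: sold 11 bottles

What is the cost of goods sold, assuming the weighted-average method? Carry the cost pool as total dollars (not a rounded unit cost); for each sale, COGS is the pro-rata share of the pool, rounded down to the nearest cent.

After Aug 1: 215 on hand, pool $1,290.00 (≈ $6.0000 each)
After Aug 6: 286 on hand, pool $1,645.00 (≈ $5.7517 each)
Aug 8, sell 141: 141/286 × $1,645.00 → $810.99
After Aug 9: 475 on hand, pool $2,154.01 (≈ $4.5348 each)
Aug 11, sell 11: 11/475 × $2,154.01 → $49.88
Total COGS = $810.99 + $49.88 = $860.87
Ending inventory (cost pool remaining) = $2,104.13
Check: goods available $2,965.00 = COGS $860.87 + ending $2,104.13

COGS = $860.87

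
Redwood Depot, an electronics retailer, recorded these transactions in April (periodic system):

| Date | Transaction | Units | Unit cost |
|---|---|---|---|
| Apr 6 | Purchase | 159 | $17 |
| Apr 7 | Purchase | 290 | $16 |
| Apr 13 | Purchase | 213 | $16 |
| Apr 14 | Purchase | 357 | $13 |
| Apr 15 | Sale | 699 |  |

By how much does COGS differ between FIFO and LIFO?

$1,119

FIFO COGS: 159 @ $17 + 290 @ $16 + 213 @ $16 + 37 @ $13 = $11,232
LIFO COGS: 357 @ $13 + 213 @ $16 + 129 @ $16 = $10,113
Difference = |$11,232 − $10,113| = $1,119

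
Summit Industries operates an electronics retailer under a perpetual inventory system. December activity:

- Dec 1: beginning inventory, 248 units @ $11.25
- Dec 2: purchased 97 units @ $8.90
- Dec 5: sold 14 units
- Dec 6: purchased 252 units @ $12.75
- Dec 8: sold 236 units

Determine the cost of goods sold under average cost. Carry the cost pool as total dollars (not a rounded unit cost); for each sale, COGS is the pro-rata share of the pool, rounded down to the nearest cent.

COGS = $2,867.72

After Dec 1: 248 on hand, pool $2,790.00 (≈ $11.2500 each)
After Dec 2: 345 on hand, pool $3,653.30 (≈ $10.5893 each)
Dec 5, sell 14: 14/345 × $3,653.30 → $148.24
After Dec 6: 583 on hand, pool $6,718.06 (≈ $11.5233 each)
Dec 8, sell 236: 236/583 × $6,718.06 → $2,719.48
Total COGS = $148.24 + $2,719.48 = $2,867.72
Ending inventory (cost pool remaining) = $3,998.58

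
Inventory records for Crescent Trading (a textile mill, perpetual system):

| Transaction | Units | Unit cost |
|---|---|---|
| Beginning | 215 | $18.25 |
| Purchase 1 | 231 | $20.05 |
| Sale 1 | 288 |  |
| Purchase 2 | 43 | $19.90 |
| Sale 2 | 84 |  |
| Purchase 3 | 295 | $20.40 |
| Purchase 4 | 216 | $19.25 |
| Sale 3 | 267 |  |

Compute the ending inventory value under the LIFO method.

Ending inventory = $7,112.85

Sale 1 (288) [LIFO — newest first]: 231 @ $20.05 + 57 @ $18.25 = $5,671.80
Sale 2 (84) [LIFO — newest first]: 43 @ $19.90 + 41 @ $18.25 = $1,603.95
Sale 3 (267) [LIFO — newest first]: 216 @ $19.25 + 51 @ $20.40 = $5,198.40
Total COGS = $5,671.80 + $1,603.95 + $5,198.40 = $12,474.15
Ending inventory: 117 @ $18.25 + 244 @ $20.40 = $7,112.85
Check: goods available $19,587.00 = COGS $12,474.15 + ending $7,112.85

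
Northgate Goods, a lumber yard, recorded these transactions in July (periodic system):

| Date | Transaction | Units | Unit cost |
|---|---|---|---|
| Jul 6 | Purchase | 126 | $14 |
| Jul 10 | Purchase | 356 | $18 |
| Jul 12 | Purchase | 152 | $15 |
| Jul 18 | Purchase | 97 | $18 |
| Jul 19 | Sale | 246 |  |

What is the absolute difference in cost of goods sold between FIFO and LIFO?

$57

FIFO COGS: 126 @ $14 + 120 @ $18 = $3,924
LIFO COGS: 97 @ $18 + 149 @ $15 = $3,981
Difference = |$3,924 − $3,981| = $57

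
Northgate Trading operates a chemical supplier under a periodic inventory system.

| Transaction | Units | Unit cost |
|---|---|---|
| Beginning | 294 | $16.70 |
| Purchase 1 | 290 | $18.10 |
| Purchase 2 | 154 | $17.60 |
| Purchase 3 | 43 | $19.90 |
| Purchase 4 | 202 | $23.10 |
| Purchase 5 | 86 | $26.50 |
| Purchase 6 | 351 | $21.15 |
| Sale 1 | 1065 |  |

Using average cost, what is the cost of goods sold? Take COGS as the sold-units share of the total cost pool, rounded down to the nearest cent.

COGS = $21,070.31

Sale 1, sell 1065: 1065/1420 × $28,093.75 → $21,070.31
Ending inventory (cost pool remaining) = $7,023.44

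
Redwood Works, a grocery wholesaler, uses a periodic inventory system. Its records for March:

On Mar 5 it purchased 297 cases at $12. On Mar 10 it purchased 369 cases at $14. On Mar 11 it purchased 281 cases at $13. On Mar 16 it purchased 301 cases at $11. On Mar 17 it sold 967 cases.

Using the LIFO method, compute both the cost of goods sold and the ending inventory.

COGS = $12,322; ending inventory = $3,372

Mar 17, 967 sold [LIFO — newest first]: 301 @ $11 + 281 @ $13 + 369 @ $14 + 16 @ $12 = $12,322
Ending inventory: 281 @ $12 = $3,372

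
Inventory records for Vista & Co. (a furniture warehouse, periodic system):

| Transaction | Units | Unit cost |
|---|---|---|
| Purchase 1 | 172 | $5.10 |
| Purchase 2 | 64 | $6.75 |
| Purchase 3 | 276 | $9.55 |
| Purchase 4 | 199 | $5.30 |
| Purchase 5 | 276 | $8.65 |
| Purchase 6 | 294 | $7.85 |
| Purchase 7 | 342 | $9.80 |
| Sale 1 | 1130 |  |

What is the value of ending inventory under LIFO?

Ending inventory = $3,763.55

Sale 1 (1130) [LIFO — newest first]: 342 @ $9.80 + 294 @ $7.85 + 276 @ $8.65 + 199 @ $5.30 + 19 @ $9.55 = $9,283.05
Ending inventory: 172 @ $5.10 + 64 @ $6.75 + 257 @ $9.55 = $3,763.55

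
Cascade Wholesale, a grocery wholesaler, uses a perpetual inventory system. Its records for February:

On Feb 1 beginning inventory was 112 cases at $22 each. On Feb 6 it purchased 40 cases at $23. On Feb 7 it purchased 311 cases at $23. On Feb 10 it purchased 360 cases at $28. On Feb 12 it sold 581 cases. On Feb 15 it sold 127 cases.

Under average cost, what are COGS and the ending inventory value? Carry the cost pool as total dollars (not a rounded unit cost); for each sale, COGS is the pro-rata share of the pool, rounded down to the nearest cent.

COGS = $17,736.13; ending inventory = $2,880.87

After Feb 1: 112 on hand, pool $2,464.00 (≈ $22.0000 each)
After Feb 6: 152 on hand, pool $3,384.00 (≈ $22.2632 each)
After Feb 7: 463 on hand, pool $10,537.00 (≈ $22.7581 each)
After Feb 10: 823 on hand, pool $20,617.00 (≈ $25.0510 each)
Feb 12, sell 581: 581/823 × $20,617.00 → $14,554.65
Feb 15, sell 127: 127/242 × $6,062.35 → $3,181.48
Total COGS = $14,554.65 + $3,181.48 = $17,736.13
Ending inventory (cost pool remaining) = $2,880.87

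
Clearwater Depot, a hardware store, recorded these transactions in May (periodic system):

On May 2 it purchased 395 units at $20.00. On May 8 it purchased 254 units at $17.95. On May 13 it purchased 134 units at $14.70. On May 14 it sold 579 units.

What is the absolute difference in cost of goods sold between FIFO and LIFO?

FIFO COGS: 395 @ $20.00 + 184 @ $17.95 = $11,202.80
LIFO COGS: 134 @ $14.70 + 254 @ $17.95 + 191 @ $20.00 = $10,349.10
Difference = |$11,202.80 − $10,349.10| = $853.70

$853.70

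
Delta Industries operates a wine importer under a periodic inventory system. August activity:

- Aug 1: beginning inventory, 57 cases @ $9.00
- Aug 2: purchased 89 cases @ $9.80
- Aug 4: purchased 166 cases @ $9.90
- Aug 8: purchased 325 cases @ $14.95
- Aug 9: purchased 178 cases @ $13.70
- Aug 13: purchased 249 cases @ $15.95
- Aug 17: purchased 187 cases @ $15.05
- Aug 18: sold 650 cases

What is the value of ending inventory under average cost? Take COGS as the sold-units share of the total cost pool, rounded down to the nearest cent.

Ending inventory = $8,220.81

Aug 18, sell 650: 650/1251 × $17,111.85 → $8,891.04
Ending inventory (cost pool remaining) = $8,220.81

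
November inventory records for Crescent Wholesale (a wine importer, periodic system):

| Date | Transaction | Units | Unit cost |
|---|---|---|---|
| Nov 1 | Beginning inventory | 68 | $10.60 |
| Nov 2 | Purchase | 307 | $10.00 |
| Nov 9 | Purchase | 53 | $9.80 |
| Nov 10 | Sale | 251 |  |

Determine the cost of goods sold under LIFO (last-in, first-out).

Nov 10, 251 sold [LIFO — newest first]: 53 @ $9.80 + 198 @ $10.00 = $2,499.40
Ending inventory: 68 @ $10.60 + 109 @ $10.00 = $1,810.80
Check: goods available $4,310.20 = COGS $2,499.40 + ending $1,810.80

COGS = $2,499.40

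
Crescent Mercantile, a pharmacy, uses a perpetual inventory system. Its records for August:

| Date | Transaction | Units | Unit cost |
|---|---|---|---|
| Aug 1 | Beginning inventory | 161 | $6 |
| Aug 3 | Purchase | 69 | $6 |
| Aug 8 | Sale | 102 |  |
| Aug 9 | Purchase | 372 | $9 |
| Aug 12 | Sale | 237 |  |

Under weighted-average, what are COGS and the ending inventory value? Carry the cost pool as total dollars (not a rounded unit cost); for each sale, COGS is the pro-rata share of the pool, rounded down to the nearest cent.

After Aug 1: 161 on hand, pool $966.00 (≈ $6.0000 each)
After Aug 3: 230 on hand, pool $1,380.00 (≈ $6.0000 each)
Aug 8, sell 102: 102/230 × $1,380.00 → $612.00
After Aug 9: 500 on hand, pool $4,116.00 (≈ $8.2320 each)
Aug 12, sell 237: 237/500 × $4,116.00 → $1,950.98
Total COGS = $612.00 + $1,950.98 = $2,562.98
Ending inventory (cost pool remaining) = $2,165.02

COGS = $2,562.98; ending inventory = $2,165.02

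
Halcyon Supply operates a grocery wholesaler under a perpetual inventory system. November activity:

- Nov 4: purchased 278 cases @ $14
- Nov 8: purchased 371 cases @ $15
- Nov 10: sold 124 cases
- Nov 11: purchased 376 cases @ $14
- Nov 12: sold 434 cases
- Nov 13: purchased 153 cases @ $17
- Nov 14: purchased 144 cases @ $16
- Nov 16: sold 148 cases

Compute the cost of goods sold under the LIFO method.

Nov 10, 124 sold [LIFO — newest first]: 124 @ $15 = $1,860
Nov 12, 434 sold [LIFO — newest first]: 376 @ $14 + 58 @ $15 = $6,134
Nov 16, 148 sold [LIFO — newest first]: 144 @ $16 + 4 @ $17 = $2,372
Total COGS = $1,860 + $6,134 + $2,372 = $10,366
Ending inventory: 278 @ $14 + 189 @ $15 + 149 @ $17 = $9,260
Check: goods available $19,626 = COGS $10,366 + ending $9,260

COGS = $10,366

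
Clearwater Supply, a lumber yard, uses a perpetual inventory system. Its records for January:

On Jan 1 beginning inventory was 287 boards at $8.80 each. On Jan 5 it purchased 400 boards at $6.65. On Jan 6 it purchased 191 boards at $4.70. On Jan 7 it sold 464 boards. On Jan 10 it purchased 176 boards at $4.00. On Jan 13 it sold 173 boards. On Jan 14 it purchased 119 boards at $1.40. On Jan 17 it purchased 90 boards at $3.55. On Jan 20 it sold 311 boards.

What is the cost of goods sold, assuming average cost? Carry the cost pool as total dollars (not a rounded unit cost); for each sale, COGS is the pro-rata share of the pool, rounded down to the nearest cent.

After Jan 1: 287 on hand, pool $2,525.60 (≈ $8.8000 each)
After Jan 5: 687 on hand, pool $5,185.60 (≈ $7.5482 each)
After Jan 6: 878 on hand, pool $6,083.30 (≈ $6.9286 each)
Jan 7, sell 464: 464/878 × $6,083.30 → $3,214.86
After Jan 10: 590 on hand, pool $3,572.44 (≈ $6.0550 each)
Jan 13, sell 173: 173/590 × $3,572.44 → $1,047.51
After Jan 14: 536 on hand, pool $2,691.53 (≈ $5.0215 each)
After Jan 17: 626 on hand, pool $3,011.03 (≈ $4.8100 each)
Jan 20, sell 311: 311/626 × $3,011.03 → $1,495.89
Total COGS = $3,214.86 + $1,047.51 + $1,495.89 = $5,758.26
Ending inventory (cost pool remaining) = $1,515.14

COGS = $5,758.26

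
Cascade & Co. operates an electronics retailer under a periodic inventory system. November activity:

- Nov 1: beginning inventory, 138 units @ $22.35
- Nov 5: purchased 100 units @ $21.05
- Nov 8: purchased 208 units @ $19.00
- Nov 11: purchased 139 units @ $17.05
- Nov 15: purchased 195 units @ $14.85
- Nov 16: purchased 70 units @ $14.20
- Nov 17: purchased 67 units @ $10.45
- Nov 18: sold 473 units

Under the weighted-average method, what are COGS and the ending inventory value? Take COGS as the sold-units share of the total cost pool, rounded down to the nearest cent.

COGS = $8,305.17; ending inventory = $7,795.98

Nov 18, sell 473: 473/917 × $16,101.15 → $8,305.17
Ending inventory (cost pool remaining) = $7,795.98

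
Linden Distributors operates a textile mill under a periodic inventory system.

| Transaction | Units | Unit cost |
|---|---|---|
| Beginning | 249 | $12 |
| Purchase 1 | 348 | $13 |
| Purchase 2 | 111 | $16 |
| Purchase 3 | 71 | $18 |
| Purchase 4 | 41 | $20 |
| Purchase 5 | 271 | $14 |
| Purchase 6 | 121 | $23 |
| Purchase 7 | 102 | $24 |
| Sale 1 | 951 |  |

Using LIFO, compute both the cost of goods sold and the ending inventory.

COGS = $15,941; ending inventory = $4,470

Sale 1 (951) [LIFO — newest first]: 102 @ $24 + 121 @ $23 + 271 @ $14 + 41 @ $20 + 71 @ $18 + 111 @ $16 + 234 @ $13 = $15,941
Ending inventory: 249 @ $12 + 114 @ $13 = $4,470
Check: goods available $20,411 = COGS $15,941 + ending $4,470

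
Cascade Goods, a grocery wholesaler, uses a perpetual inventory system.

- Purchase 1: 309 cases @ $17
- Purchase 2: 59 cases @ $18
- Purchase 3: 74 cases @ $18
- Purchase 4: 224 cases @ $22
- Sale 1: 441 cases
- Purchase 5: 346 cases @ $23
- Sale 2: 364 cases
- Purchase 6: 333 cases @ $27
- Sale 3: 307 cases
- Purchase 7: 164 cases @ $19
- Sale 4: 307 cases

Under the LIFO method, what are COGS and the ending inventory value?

COGS = $31,110; ending inventory = $1,530

Sale 1 (441) [LIFO — newest first]: 224 @ $22 + 74 @ $18 + 59 @ $18 + 84 @ $17 = $8,750
Sale 2 (364) [LIFO — newest first]: 346 @ $23 + 18 @ $17 = $8,264
Sale 3 (307) [LIFO — newest first]: 307 @ $27 = $8,289
Sale 4 (307) [LIFO — newest first]: 164 @ $19 + 26 @ $27 + 117 @ $17 = $5,807
Total COGS = $8,750 + $8,264 + $8,289 + $5,807 = $31,110
Ending inventory: 90 @ $17 = $1,530
Check: goods available $32,640 = COGS $31,110 + ending $1,530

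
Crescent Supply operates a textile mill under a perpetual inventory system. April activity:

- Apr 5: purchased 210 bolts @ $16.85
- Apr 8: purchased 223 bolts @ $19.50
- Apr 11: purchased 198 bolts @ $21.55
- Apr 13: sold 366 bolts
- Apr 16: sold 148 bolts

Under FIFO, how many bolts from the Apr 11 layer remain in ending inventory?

Apr 13, 366 sold [FIFO — oldest first]: 210 @ $16.85 + 156 @ $19.50 = $6,580.50
Apr 16, 148 sold [FIFO — oldest first]: 67 @ $19.50 + 81 @ $21.55 = $3,052.05
Total COGS = $6,580.50 + $3,052.05 = $9,632.55
Ending inventory: 117 @ $21.55 = $2,521.35

117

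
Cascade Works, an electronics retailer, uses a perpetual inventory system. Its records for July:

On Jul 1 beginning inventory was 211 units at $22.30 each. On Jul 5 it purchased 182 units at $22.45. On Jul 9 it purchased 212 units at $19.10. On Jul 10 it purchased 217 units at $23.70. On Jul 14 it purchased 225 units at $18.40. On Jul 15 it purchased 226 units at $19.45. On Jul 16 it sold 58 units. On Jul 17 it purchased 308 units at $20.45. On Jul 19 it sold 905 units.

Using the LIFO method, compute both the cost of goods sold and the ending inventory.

Jul 16, 58 sold [LIFO — newest first]: 58 @ $19.45 = $1,128.10
Jul 19, 905 sold [LIFO — newest first]: 308 @ $20.45 + 168 @ $19.45 + 225 @ $18.40 + 204 @ $23.70 = $18,541.00
Total COGS = $1,128.10 + $18,541.00 = $19,669.10
Ending inventory: 211 @ $22.30 + 182 @ $22.45 + 212 @ $19.10 + 13 @ $23.70 = $13,148.50

COGS = $19,669.10; ending inventory = $13,148.50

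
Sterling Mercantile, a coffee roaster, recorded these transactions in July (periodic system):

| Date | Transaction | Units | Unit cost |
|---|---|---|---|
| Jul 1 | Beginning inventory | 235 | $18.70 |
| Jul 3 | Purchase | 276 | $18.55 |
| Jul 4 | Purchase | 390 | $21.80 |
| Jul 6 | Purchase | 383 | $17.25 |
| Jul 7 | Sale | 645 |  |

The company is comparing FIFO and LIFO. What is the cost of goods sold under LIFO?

FIFO COGS: 235 @ $18.70 + 276 @ $18.55 + 134 @ $21.80 = $12,435.50
LIFO COGS: 383 @ $17.25 + 262 @ $21.80 = $12,318.35

COGS = $12,318.35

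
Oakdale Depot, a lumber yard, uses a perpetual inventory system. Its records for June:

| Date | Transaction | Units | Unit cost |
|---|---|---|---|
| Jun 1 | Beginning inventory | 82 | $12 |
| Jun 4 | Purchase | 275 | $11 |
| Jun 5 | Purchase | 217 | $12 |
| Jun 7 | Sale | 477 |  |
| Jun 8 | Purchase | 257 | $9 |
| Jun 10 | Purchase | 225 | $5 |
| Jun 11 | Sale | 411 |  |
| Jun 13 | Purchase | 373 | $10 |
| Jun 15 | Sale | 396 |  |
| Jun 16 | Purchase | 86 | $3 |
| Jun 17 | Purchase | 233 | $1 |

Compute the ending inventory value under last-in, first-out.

Jun 7, 477 sold [LIFO — newest first]: 217 @ $12 + 260 @ $11 = $5,464
Jun 11, 411 sold [LIFO — newest first]: 225 @ $5 + 186 @ $9 = $2,799
Jun 15, 396 sold [LIFO — newest first]: 373 @ $10 + 23 @ $9 = $3,937
Total COGS = $5,464 + $2,799 + $3,937 = $12,200
Ending inventory: 82 @ $12 + 15 @ $11 + 48 @ $9 + 86 @ $3 + 233 @ $1 = $2,072

Ending inventory = $2,072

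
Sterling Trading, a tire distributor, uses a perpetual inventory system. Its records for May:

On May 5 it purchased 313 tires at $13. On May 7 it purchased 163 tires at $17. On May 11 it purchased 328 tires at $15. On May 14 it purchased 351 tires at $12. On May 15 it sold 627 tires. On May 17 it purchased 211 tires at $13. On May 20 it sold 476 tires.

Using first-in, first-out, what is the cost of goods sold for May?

May 15, 627 sold [FIFO — oldest first]: 313 @ $13 + 163 @ $17 + 151 @ $15 = $9,105
May 20, 476 sold [FIFO — oldest first]: 177 @ $15 + 299 @ $12 = $6,243
Total COGS = $9,105 + $6,243 = $15,348
Ending inventory: 52 @ $12 + 211 @ $13 = $3,367
Check: goods available $18,715 = COGS $15,348 + ending $3,367

COGS = $15,348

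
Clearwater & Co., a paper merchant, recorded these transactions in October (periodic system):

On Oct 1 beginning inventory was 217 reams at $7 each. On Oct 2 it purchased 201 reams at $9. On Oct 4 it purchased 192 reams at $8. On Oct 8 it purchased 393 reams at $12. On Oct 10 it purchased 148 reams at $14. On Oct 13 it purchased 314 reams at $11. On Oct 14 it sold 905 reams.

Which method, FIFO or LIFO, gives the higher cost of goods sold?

FIFO COGS: 217 @ $7 + 201 @ $9 + 192 @ $8 + 295 @ $12 = $8,404
LIFO COGS: 314 @ $11 + 148 @ $14 + 393 @ $12 + 50 @ $8 = $10,642

LIFO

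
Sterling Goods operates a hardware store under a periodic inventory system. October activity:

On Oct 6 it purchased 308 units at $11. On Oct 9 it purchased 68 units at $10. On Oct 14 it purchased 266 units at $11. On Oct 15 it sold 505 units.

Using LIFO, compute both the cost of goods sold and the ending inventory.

Oct 15, 505 sold [LIFO — newest first]: 266 @ $11 + 68 @ $10 + 171 @ $11 = $5,487
Ending inventory: 137 @ $11 = $1,507

COGS = $5,487; ending inventory = $1,507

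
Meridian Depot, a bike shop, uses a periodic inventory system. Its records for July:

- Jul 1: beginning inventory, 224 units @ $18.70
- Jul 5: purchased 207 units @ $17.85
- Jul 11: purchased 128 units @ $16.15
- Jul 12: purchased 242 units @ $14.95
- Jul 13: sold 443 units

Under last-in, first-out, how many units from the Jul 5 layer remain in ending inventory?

134

Jul 13, 443 sold [LIFO — newest first]: 242 @ $14.95 + 128 @ $16.15 + 73 @ $17.85 = $6,988.15
Ending inventory: 224 @ $18.70 + 134 @ $17.85 = $6,580.70
Check: goods available $13,568.85 = COGS $6,988.15 + ending $6,580.70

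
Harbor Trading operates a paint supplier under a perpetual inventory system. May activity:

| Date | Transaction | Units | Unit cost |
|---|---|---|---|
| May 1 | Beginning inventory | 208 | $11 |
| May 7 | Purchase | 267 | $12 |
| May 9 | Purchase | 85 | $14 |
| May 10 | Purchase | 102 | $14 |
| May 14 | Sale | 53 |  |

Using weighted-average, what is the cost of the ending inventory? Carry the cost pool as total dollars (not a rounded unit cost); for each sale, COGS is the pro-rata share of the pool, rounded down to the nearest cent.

Ending inventory = $7,460.71

After May 1: 208 on hand, pool $2,288.00 (≈ $11.0000 each)
After May 7: 475 on hand, pool $5,492.00 (≈ $11.5621 each)
After May 9: 560 on hand, pool $6,682.00 (≈ $11.9321 each)
After May 10: 662 on hand, pool $8,110.00 (≈ $12.2508 each)
May 14, sell 53: 53/662 × $8,110.00 → $649.29
Ending inventory (cost pool remaining) = $7,460.71
Check: goods available $8,110.00 = COGS $649.29 + ending $7,460.71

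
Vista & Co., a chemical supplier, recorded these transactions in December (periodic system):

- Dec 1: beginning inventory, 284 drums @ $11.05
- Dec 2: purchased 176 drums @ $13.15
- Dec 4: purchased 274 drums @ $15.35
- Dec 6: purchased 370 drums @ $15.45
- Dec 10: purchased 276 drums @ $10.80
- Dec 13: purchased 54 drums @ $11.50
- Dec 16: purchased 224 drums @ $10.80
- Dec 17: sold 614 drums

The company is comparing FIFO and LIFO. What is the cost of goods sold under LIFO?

FIFO COGS: 284 @ $11.05 + 176 @ $13.15 + 154 @ $15.35 = $7,816.50
LIFO COGS: 224 @ $10.80 + 54 @ $11.50 + 276 @ $10.80 + 60 @ $15.45 = $6,948.00

COGS = $6,948.00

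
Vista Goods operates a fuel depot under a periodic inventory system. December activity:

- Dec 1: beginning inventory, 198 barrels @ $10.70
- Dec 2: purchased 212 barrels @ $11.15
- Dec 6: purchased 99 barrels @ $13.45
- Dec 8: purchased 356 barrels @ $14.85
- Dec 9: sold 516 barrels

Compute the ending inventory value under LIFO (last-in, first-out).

Dec 9, 516 sold [LIFO — newest first]: 356 @ $14.85 + 99 @ $13.45 + 61 @ $11.15 = $7,298.30
Ending inventory: 198 @ $10.70 + 151 @ $11.15 = $3,802.25
Check: goods available $11,100.55 = COGS $7,298.30 + ending $3,802.25

Ending inventory = $3,802.25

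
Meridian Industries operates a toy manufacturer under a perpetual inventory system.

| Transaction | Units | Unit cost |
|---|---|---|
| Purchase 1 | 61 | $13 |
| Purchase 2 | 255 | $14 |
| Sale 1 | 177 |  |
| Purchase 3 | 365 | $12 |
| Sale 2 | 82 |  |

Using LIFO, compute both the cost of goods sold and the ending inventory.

Sale 1 (177) [LIFO — newest first]: 177 @ $14 = $2,478
Sale 2 (82) [LIFO — newest first]: 82 @ $12 = $984
Total COGS = $2,478 + $984 = $3,462
Ending inventory: 61 @ $13 + 78 @ $14 + 283 @ $12 = $5,281
Check: goods available $8,743 = COGS $3,462 + ending $5,281

COGS = $3,462; ending inventory = $5,281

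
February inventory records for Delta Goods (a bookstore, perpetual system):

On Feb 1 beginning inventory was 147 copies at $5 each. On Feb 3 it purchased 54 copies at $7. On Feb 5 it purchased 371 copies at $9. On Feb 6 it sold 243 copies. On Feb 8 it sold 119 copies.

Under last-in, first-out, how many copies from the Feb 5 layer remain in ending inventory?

9

Feb 6, 243 sold [LIFO — newest first]: 243 @ $9 = $2,187
Feb 8, 119 sold [LIFO — newest first]: 119 @ $9 = $1,071
Total COGS = $2,187 + $1,071 = $3,258
Ending inventory: 147 @ $5 + 54 @ $7 + 9 @ $9 = $1,194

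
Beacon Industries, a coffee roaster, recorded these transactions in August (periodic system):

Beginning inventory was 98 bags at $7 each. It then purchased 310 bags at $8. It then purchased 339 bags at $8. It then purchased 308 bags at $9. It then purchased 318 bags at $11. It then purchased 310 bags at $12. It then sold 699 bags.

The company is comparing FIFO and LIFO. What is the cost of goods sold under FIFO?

FIFO COGS: 98 @ $7 + 310 @ $8 + 291 @ $8 = $5,494
LIFO COGS: 310 @ $12 + 318 @ $11 + 71 @ $9 = $7,857

COGS = $5,494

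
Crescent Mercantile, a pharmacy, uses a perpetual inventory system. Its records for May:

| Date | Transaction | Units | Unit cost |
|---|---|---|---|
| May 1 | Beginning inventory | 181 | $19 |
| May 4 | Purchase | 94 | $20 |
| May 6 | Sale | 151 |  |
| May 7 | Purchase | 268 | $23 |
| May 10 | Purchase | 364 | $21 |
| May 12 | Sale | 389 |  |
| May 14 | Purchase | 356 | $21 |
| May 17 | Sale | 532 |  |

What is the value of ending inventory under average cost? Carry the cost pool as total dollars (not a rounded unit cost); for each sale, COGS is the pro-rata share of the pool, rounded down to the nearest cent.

After May 1: 181 on hand, pool $3,439.00 (≈ $19.0000 each)
After May 4: 275 on hand, pool $5,319.00 (≈ $19.3418 each)
May 6, sell 151: 151/275 × $5,319.00 → $2,920.61
After May 7: 392 on hand, pool $8,562.39 (≈ $21.8428 each)
After May 10: 756 on hand, pool $16,206.39 (≈ $21.4370 each)
May 12, sell 389: 389/756 × $16,206.39 → $8,339.00
After May 14: 723 on hand, pool $15,343.39 (≈ $21.2218 each)
May 17, sell 532: 532/723 × $15,343.39 → $11,290.01
Total COGS = $2,920.61 + $8,339.00 + $11,290.01 = $22,549.62
Ending inventory (cost pool remaining) = $4,053.38

Ending inventory = $4,053.38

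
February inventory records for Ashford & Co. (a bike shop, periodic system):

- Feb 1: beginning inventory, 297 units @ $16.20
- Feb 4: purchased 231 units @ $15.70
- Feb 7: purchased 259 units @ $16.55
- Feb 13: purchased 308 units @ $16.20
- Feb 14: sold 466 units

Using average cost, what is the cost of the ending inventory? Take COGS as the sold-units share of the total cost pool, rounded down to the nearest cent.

Ending inventory = $10,175.53

Feb 14, sell 466: 466/1095 × $17,714.15 → $7,538.62
Ending inventory (cost pool remaining) = $10,175.53
Check: goods available $17,714.15 = COGS $7,538.62 + ending $10,175.53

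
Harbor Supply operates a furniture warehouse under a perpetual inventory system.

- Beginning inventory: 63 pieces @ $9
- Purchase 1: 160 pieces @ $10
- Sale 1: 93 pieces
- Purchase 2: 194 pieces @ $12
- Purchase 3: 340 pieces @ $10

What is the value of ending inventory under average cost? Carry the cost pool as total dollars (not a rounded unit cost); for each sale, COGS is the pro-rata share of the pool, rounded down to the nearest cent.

Ending inventory = $6,991.28

After Beginning: 63 on hand, pool $567.00 (≈ $9.0000 each)
After Purchase 1: 223 on hand, pool $2,167.00 (≈ $9.7175 each)
Sale 1, sell 93: 93/223 × $2,167.00 → $903.72
After Purchase 2: 324 on hand, pool $3,591.28 (≈ $11.0842 each)
After Purchase 3: 664 on hand, pool $6,991.28 (≈ $10.5290 each)
Ending inventory (cost pool remaining) = $6,991.28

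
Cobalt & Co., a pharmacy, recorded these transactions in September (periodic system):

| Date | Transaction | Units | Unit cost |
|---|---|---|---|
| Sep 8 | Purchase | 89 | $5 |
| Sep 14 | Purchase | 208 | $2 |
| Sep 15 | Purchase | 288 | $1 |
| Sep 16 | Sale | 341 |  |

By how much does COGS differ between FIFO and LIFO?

FIFO COGS: 89 @ $5 + 208 @ $2 + 44 @ $1 = $905
LIFO COGS: 288 @ $1 + 53 @ $2 = $394
Difference = |$905 − $394| = $511

$511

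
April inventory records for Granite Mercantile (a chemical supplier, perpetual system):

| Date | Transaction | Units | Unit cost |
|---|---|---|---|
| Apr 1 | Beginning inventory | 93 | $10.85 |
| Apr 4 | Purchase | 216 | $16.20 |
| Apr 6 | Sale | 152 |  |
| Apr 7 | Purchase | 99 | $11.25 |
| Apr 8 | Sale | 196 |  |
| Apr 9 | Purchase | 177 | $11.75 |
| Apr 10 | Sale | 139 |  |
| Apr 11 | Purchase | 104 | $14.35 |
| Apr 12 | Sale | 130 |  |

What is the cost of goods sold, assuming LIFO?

COGS = $8,402.15

Apr 6, 152 sold [LIFO — newest first]: 152 @ $16.20 = $2,462.40
Apr 8, 196 sold [LIFO — newest first]: 99 @ $11.25 + 64 @ $16.20 + 33 @ $10.85 = $2,508.60
Apr 10, 139 sold [LIFO — newest first]: 139 @ $11.75 = $1,633.25
Apr 12, 130 sold [LIFO — newest first]: 104 @ $14.35 + 26 @ $11.75 = $1,797.90
Total COGS = $2,462.40 + $2,508.60 + $1,633.25 + $1,797.90 = $8,402.15
Ending inventory: 60 @ $10.85 + 12 @ $11.75 = $792.00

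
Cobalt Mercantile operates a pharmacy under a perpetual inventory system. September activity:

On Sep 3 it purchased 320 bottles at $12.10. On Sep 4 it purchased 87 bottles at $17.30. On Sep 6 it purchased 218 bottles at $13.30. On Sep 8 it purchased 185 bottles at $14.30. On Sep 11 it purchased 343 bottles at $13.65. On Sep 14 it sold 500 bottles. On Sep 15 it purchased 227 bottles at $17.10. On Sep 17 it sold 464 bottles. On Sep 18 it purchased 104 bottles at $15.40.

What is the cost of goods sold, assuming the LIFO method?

Sep 14, 500 sold [LIFO — newest first]: 343 @ $13.65 + 157 @ $14.30 = $6,927.05
Sep 17, 464 sold [LIFO — newest first]: 227 @ $17.10 + 28 @ $14.30 + 209 @ $13.30 = $7,061.80
Total COGS = $6,927.05 + $7,061.80 = $13,988.85
Ending inventory: 320 @ $12.10 + 87 @ $17.30 + 9 @ $13.30 + 104 @ $15.40 = $7,098.40

COGS = $13,988.85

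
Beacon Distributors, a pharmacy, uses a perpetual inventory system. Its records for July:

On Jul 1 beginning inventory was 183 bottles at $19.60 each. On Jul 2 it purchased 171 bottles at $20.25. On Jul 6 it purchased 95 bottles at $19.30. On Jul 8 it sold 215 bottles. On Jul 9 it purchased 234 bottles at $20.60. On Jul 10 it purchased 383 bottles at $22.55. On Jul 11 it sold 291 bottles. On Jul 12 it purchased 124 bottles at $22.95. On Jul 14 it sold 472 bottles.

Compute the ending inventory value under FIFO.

Ending inventory = $4,830.20

Jul 8, 215 sold [FIFO — oldest first]: 183 @ $19.60 + 32 @ $20.25 = $4,234.80
Jul 11, 291 sold [FIFO — oldest first]: 139 @ $20.25 + 95 @ $19.30 + 57 @ $20.60 = $5,822.45
Jul 14, 472 sold [FIFO — oldest first]: 177 @ $20.60 + 295 @ $22.55 = $10,298.45
Total COGS = $4,234.80 + $5,822.45 + $10,298.45 = $20,355.70
Ending inventory: 88 @ $22.55 + 124 @ $22.95 = $4,830.20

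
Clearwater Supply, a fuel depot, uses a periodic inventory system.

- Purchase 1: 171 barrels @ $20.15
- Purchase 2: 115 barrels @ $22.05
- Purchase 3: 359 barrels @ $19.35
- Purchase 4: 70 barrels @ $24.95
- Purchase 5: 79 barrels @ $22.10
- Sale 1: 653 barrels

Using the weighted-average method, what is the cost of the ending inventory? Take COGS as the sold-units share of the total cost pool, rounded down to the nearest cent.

Sale 1, sell 653: 653/794 × $16,420.45 → $13,504.47
Ending inventory (cost pool remaining) = $2,915.98

Ending inventory = $2,915.98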